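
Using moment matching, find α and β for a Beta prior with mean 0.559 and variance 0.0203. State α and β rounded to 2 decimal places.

α = 6.23, β = 4.91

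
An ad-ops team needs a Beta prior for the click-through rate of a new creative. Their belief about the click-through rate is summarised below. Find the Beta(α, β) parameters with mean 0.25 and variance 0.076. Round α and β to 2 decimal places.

α = 0.37, β = 1.10

By moment matching, α+β = μ(1−μ)/σ² − 1 = (0.25·0.75)/0.076 − 1 = 2.4671 − 1 = 1.4671.
Since α/(α+β) = μ, α = 0.25·1.4671 = 0.37 and β = 0.75·1.4671 = 1.10.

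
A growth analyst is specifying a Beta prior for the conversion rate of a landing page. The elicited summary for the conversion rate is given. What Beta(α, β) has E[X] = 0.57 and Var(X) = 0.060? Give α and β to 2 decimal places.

α = 1.76, β = 1.33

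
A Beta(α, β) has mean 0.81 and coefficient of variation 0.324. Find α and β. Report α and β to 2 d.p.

α = 1.00, β = 0.23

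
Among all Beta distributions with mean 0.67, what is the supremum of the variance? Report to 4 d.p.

For fixed mean μ the Beta variance is μ(1−μ)/(α+β+1), increasing as α+β decreases.
Its least upper bound (not attained) is μ(1−μ) = 0.67·0.33 = 0.2211.

0.2211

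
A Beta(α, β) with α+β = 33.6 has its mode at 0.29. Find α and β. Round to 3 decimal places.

α = 10.164, β = 23.436

Since the density peak of Beta(α,β) is at (α−1)/(α+β−2),
α = 1 + 0.29(33.6−2) = 10.164 and β = 33.6 − 10.164 = 23.436.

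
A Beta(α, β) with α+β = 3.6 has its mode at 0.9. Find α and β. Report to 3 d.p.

For α,β>1 the mode is (α−1)/(α+β−2), so α = mode·(κ−2)+1 = 0.9×1.6+1 = 2.440.
And β = (1−mode)·(κ−2)+1 = 0.1×1.6+1 = 1.160.

α = 2.440, β = 1.160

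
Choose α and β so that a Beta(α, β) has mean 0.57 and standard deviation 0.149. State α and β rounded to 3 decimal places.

α = 5.723, β = 4.317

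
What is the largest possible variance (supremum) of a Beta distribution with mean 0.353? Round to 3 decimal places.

Var = μ(1−μ)/(α+β+1), which approaches μ(1−μ) as α+β → 0.
So the supremum is μ(1−μ) = 0.353×0.647 = 0.228.

0.228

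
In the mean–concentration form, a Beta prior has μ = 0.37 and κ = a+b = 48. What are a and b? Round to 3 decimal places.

a = 17.760, b = 30.240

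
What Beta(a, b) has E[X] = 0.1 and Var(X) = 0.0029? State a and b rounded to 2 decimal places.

Write ν = a+b; then a = μν and Var = μ(1−μ)/(ν+1).
ν = μ(1−μ)/Var − 1 = 0.09/0.0029 − 1 = 30.0345.
a = 0.1·30.0345 = 3.00, b = 0.9·30.0345 = 27.03.

a = 3.00, b = 27.03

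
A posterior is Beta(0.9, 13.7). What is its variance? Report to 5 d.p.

0.00371

Var = αβ/[(α+β)²(α+β+1)] = (0.9×13.7)/(14.6²×15.6) = 12.33/3325.296 = 0.00371.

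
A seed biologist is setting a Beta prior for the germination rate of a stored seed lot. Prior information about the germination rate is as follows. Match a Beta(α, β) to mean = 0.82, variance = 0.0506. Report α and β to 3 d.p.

α = 1.572, β = 0.345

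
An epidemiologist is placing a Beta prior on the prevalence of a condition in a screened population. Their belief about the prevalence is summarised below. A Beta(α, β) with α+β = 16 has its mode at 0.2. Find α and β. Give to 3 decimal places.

α = 3.800, β = 12.200

For α,β>1 the mode is (α−1)/(α+β−2), so α = mode·(κ−2)+1 = 0.2×14+1 = 3.800.
And β = (1−mode)·(κ−2)+1 = 0.8×14+1 = 12.200.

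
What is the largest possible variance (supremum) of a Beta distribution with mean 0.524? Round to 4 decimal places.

For fixed mean μ the Beta variance is μ(1−μ)/(α+β+1), increasing as α+β decreases.
Its least upper bound (not attained) is μ(1−μ) = 0.524·0.476 = 0.2494.

0.2494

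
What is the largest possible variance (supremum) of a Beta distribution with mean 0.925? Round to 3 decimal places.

0.069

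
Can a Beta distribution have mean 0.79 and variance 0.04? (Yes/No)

Yes

A Beta with mean μ has variance μ(1−μ)/(α+β+1) < μ(1−μ).
Here μ(1−μ) = 0.79×0.21 = 0.1659, and 0.04 < 0.1659.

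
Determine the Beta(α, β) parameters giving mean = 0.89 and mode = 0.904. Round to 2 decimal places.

α = 51.37, β = 6.35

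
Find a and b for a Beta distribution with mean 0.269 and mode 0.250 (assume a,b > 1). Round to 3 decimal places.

With s = a+b: μ = a/s and mode = (a−1)/(s−2). Eliminating a = μs,
μs − 1 = m(s−2) ⇒ s(μ−m) = 1−2m ⇒ s = 0.500/0.019 = 26.3158.
So a = μs = 7.079, b = (1−μ)s = 19.237.

a = 7.079, b = 19.237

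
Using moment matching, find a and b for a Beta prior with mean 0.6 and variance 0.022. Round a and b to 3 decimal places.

Let s = a+b. The Beta variance is μ(1−μ)/(s+1).
So s+1 = μ(1−μ)/σ² = (0.6×0.4)/0.022 = 0.24/0.022 = 10.9091, giving s = 9.9091.
Then a = μs = 0.6×9.9091 = 5.945 and b = (1−μ)s = 0.4×9.9091 = 3.964.

a = 5.945, b = 3.964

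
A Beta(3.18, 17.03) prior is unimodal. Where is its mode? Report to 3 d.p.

0.120

The density x^(α−1)(1−x)^(β−1) is maximised at (α−1)/(α+β−2) = 2.18/18.21 = 0.120.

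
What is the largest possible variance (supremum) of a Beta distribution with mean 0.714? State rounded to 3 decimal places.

Var = μ(1−μ)/(α+β+1), which approaches μ(1−μ) as α+β → 0.
So the supremum is μ(1−μ) = 0.714×0.286 = 0.204.

0.204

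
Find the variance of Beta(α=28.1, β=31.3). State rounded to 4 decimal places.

0.0041

μ = 28.1/59.4 = 0.473064; Var = μ(1−μ)/(α+β+1) = 0.2492745/60.4 = 0.0041.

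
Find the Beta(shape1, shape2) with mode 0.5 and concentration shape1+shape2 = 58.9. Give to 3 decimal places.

shape1 = 29.450, shape2 = 29.450

Mode = (shape1−1)/(κ−2) with κ = shape1+shape2, so shape1−1 = 0.5·56.9 = 28.450.
shape1 = 29.450; shape2 = κ − shape1 = 29.450.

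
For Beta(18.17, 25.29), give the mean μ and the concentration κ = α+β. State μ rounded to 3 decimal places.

μ = 0.418, κ = 43.46

κ = α+β = 18.17+25.29 = 43.46; μ = α/κ = 18.17/43.46 = 0.418.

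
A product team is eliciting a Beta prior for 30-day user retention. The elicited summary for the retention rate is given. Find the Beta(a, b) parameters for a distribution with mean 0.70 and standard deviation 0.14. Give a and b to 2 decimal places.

a = 6.80, b = 2.91

σ² = 0.14² = 0.0196.
With s = a+b, Var = μ(1−μ)/(s+1), so s+1 = (0.70×0.30)/0.0196 = 10.7143 and s = 9.7143.
a = μs = 6.80, b = (1−μ)s = 2.91.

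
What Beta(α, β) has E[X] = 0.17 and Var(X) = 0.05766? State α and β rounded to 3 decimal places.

By moment matching, α+β = μ(1−μ)/σ² − 1 = (0.17·0.83)/0.05766 − 1 = 2.4471 − 1 = 1.4471.
Since α/(α+β) = μ, α = 0.17·1.4471 = 0.246 and β = 0.83·1.4471 = 1.201.

α = 0.246, β = 1.201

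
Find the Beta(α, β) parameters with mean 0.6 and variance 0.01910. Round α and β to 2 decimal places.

α = 6.94, β = 4.63

Let s = α+β. The Beta variance is μ(1−μ)/(s+1).
So s+1 = μ(1−μ)/σ² = (0.6×0.4)/0.01910 = 0.24/0.01910 = 12.5654, giving s = 11.5654.
Then α = μs = 0.6×11.5654 = 6.94 and β = (1−μ)s = 0.4×11.5654 = 4.63.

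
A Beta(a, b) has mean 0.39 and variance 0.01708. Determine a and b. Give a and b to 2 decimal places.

a = 5.04, b = 7.89

By moment matching, a+b = μ(1−μ)/σ² − 1 = (0.39·0.61)/0.01708 − 1 = 13.9286 − 1 = 12.9286.
Since a/(a+b) = μ, a = 0.39·12.9286 = 5.04 and b = 0.61·12.9286 = 7.89.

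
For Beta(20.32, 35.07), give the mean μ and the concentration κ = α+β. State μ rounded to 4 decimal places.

μ = 0.3669, κ = 55.39

κ = α+β = 20.32+35.07 = 55.39; μ = α/κ = 20.32/55.39 = 0.3669.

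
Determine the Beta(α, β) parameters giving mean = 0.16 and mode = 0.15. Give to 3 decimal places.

Let s = α+β. Mean gives α = μs = 0.16s; mode gives (α−1)/(s−2) = 0.15.
Substituting: 0.16s − 1 = 0.15(s−2) = 0.15s − 0.30, so 0.01s = 0.70 and s = 70.0000.
Then α = 0.16×70.0000 = 11.200 and β = s−α = 58.800.

α = 11.200, β = 58.800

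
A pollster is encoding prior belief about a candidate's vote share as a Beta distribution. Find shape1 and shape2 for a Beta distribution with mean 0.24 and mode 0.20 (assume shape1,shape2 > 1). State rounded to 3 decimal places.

With s = shape1+shape2: μ = shape1/s and mode = (shape1−1)/(s−2). Eliminating shape1 = μs,
μs − 1 = m(s−2) ⇒ s(μ−m) = 1−2m ⇒ s = 0.60/0.04 = 15.0000.
So shape1 = μs = 3.600, shape2 = (1−μ)s = 11.400.

shape1 = 3.600, shape2 = 11.400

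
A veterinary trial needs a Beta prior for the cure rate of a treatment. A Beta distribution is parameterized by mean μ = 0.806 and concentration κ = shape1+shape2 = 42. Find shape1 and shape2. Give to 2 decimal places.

shape1 = 33.85, shape2 = 8.15

shape1 = μκ = 0.806×42 = 33.85 and shape2 = (1−μ)κ = 0.194×42 = 8.15.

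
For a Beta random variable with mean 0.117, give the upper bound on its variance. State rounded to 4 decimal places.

Var = μ(1−μ)/(α+β+1), which approaches μ(1−μ) as α+β → 0.
So the supremum is μ(1−μ) = 0.117×0.883 = 0.1033.

0.1033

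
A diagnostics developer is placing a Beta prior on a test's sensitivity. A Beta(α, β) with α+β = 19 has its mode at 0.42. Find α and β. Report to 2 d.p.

For α,β>1 the mode is (α−1)/(α+β−2), so α = mode·(κ−2)+1 = 0.42×17+1 = 8.14.
And β = (1−mode)·(κ−2)+1 = 0.58×17+1 = 10.86.

α = 8.14, β = 10.86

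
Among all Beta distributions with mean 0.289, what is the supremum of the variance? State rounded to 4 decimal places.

For fixed mean μ the Beta variance is μ(1−μ)/(α+β+1), increasing as α+β decreases.
Its least upper bound (not attained) is μ(1−μ) = 0.289·0.711 = 0.2055.

0.2055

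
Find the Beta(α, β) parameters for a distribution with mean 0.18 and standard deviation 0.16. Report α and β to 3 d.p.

α = 0.858, β = 3.908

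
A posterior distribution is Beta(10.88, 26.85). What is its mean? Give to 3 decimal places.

0.288

E[X] = α/(α+β) = 10.88/37.73 = 0.288.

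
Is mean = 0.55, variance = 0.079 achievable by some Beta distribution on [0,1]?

The Beta variance bound is σ² < μ(1−μ).
Here μ(1−μ) = 0.55×0.45 = 0.2475, and 0.079 < 0.2475.

Yes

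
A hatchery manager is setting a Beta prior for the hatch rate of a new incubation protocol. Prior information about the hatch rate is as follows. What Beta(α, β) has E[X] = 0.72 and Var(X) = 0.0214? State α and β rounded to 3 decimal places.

α = 6.063, β = 2.358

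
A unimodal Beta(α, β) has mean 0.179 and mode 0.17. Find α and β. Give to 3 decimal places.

α = 13.127, β = 60.207

With s = α+β: μ = α/s and mode = (α−1)/(s−2). Eliminating α = μs,
μs − 1 = m(s−2) ⇒ s(μ−m) = 1−2m ⇒ s = 0.66/0.009 = 73.3333.
So α = μs = 13.127, β = (1−μ)s = 60.207.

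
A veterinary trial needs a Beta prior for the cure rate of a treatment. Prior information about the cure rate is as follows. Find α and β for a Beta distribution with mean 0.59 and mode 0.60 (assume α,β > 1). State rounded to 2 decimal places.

α = 11.80, β = 8.20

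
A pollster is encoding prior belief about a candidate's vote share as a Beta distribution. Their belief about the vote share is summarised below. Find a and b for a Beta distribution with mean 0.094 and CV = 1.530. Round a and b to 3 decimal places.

σ = CV·μ = 1.530×0.094 = 0.14382, so σ² = 0.020684.
s+1 = μ(1−μ)/σ² = 0.085164/0.020684 = 4.1173, so s = a+b = 3.1173.
a = μs = 0.293, b = (1−μ)s = 2.824.

a = 0.293, b = 2.824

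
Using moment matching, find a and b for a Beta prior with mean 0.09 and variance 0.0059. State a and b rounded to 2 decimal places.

a = 1.16, b = 11.72

Let s = a+b. The Beta variance is μ(1−μ)/(s+1).
So s+1 = μ(1−μ)/σ² = (0.09×0.91)/0.0059 = 0.0819/0.0059 = 13.8814, giving s = 12.8814.
Then a = μs = 0.09×12.8814 = 1.16 and b = (1−μ)s = 0.91×12.8814 = 11.72.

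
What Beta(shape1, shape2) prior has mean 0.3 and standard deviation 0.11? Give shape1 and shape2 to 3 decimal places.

Variance = 0.11² = 0.0121. The moment-matching identity shape1+shape2 = μ(1−μ)/Var − 1 gives
shape1+shape2 = 0.21/0.0121 − 1 = 16.3554, so shape1 = μ·16.3554 = 4.907 and shape2 = (1−μ)·16.3554 = 11.449.

shape1 = 4.907, shape2 = 11.449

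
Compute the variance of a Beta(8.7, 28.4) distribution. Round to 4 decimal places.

0.0047

α+β = 37.1 and αβ = 247.08, so Var = αβ/[(α+β)²(α+β+1)] = 247.08/52441.221 = 0.0047.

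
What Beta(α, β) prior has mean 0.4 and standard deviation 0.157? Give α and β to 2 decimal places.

α = 3.49, β = 5.24

σ² = 0.157² = 0.024649.
With s = α+β, Var = μ(1−μ)/(s+1), so s+1 = (0.4×0.6)/0.024649 = 9.7367 and s = 8.7367.
α = μs = 3.49, β = (1−μ)s = 5.24.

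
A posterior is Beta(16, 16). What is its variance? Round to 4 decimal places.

α+β = 32 and αβ = 256, so Var = αβ/[(α+β)²(α+β+1)] = 256/33792 = 0.0076.

0.0076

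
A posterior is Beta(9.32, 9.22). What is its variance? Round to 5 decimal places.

0.01279

μ = 9.32/18.54 = 0.502697; Var = μ(1−μ)/(α+β+1) = 0.2499927/19.54 = 0.01279.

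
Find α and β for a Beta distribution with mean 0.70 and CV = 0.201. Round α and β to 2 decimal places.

α = 6.73, β = 2.88

σ = CV·μ = 0.201×0.70 = 0.14070, so σ² = 0.019796.
s+1 = μ(1−μ)/σ² = 0.2100/0.019796 = 10.6079, so s = α+β = 9.6079.
α = μs = 6.73, β = (1−μ)s = 2.88.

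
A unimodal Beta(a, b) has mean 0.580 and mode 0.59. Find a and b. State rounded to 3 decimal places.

a = 10.440, b = 7.560

Let s = a+b. Mean gives a = μs = 0.580s; mode gives (a−1)/(s−2) = 0.59.
Substituting: 0.580s − 1 = 0.59(s−2) = 0.59s − 1.18, so -0.010s = -0.18 and s = 18.0000.
Then a = 0.580×18.0000 = 10.440 and b = s−a = 7.560.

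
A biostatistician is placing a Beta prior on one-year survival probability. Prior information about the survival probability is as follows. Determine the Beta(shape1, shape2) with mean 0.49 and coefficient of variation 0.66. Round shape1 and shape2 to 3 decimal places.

shape1 = 0.681, shape2 = 0.709

Var = (CV·μ)² = (0.66×0.49)² = 0.104588.
shape1+shape2 = μ(1−μ)/Var − 1 = 0.2499/0.104588 − 1 = 1.3894.
Thus shape1 = 0.49·1.3894 = 0.681 and shape2 = 0.51·1.3894 = 0.709.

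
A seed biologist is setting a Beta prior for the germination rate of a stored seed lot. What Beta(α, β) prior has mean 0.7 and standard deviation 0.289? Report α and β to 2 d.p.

α = 1.06, β = 0.45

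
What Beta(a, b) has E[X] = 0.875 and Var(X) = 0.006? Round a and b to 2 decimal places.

a = 15.08, b = 2.15

By moment matching, a+b = μ(1−μ)/σ² − 1 = (0.875·0.125)/0.006 − 1 = 18.2292 − 1 = 17.2292.
Since a/(a+b) = μ, a = 0.875·17.2292 = 15.08 and b = 0.125·17.2292 = 2.15.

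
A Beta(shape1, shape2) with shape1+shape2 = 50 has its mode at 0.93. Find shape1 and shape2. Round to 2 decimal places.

Mode = (shape1−1)/(κ−2) with κ = shape1+shape2, so shape1−1 = 0.93·48 = 44.64.
shape1 = 45.64; shape2 = κ − shape1 = 4.36.

shape1 = 45.64, shape2 = 4.36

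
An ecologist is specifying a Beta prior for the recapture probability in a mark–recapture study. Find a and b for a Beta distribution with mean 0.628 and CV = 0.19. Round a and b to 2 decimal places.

a = 9.68, b = 5.73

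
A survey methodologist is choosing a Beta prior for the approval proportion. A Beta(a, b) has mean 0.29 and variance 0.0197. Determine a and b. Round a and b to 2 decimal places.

By moment matching, a+b = μ(1−μ)/σ² − 1 = (0.29·0.71)/0.0197 − 1 = 10.4518 − 1 = 9.4518.
Since a/(a+b) = μ, a = 0.29·9.4518 = 2.74 and b = 0.71·9.4518 = 6.71.

a = 2.74, b = 6.71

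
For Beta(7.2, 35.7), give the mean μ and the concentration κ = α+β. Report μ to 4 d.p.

μ = 0.1678, κ = 42.9

κ = α+β = 7.2+35.7 = 42.9; μ = α/κ = 7.2/42.9 = 0.1678.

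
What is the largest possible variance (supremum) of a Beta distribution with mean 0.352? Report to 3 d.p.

Var = μ(1−μ)/(α+β+1), which approaches μ(1−μ) as α+β → 0.
So the supremum is μ(1−μ) = 0.352×0.648 = 0.228.

0.228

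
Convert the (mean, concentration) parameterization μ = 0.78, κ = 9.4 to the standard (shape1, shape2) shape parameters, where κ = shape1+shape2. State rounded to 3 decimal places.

shape1 = 7.332, shape2 = 2.068

shape1 = μκ = 0.78×9.4 = 7.332 and shape2 = (1−μ)κ = 0.22×9.4 = 2.068.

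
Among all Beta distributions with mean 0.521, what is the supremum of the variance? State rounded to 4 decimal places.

0.2496

For fixed mean μ the Beta variance is μ(1−μ)/(α+β+1), increasing as α+β decreases.
Its least upper bound (not attained) is μ(1−μ) = 0.521·0.479 = 0.2496.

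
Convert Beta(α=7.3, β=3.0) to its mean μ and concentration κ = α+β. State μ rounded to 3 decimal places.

μ = 0.709, κ = 10.3

κ = α+β = 7.3+3.0 = 10.3; μ = α/κ = 7.3/10.3 = 0.709.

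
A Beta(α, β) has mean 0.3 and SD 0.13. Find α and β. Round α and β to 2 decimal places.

Variance = 0.13² = 0.0169. The moment-matching identity α+β = μ(1−μ)/Var − 1 gives
α+β = 0.21/0.0169 − 1 = 11.4260, so α = μ·11.4260 = 3.43 and β = (1−μ)·11.4260 = 8.00.

α = 3.43, β = 8.00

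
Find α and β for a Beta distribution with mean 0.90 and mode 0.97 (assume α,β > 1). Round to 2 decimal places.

Let s = α+β. Mean gives α = μs = 0.90s; mode gives (α−1)/(s−2) = 0.97.
Substituting: 0.90s − 1 = 0.97(s−2) = 0.97s − 1.94, so -0.07s = -0.94 and s = 13.4286.
Then α = 0.90×13.4286 = 12.09 and β = s−α = 1.34.

α = 12.09, β = 1.34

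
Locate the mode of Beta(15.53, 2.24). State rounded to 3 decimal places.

0.921

With α,β > 1, mode = (α−1)/(α+β−2) = 14.53/15.77 = 0.921.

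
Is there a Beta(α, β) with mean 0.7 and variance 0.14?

A Beta with mean μ has variance μ(1−μ)/(α+β+1) < μ(1−μ).
Here μ(1−μ) = 0.7×0.3 = 0.21, and 0.14 < 0.21.

Yes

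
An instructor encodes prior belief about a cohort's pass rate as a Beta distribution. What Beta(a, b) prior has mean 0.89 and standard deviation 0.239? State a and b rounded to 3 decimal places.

a = 0.635, b = 0.079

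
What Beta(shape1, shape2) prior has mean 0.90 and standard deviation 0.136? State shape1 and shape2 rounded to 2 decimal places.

Variance = 0.136² = 0.018496. The moment-matching identity shape1+shape2 = μ(1−μ)/Var − 1 gives
shape1+shape2 = 0.0900/0.018496 − 1 = 3.8659, so shape1 = μ·3.8659 = 3.48 and shape2 = (1−μ)·3.8659 = 0.39.

shape1 = 3.48, shape2 = 0.39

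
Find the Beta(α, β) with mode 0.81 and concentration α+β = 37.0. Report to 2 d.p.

α = 29.35, β = 7.65

For α,β>1 the mode is (α−1)/(α+β−2), so α = mode·(κ−2)+1 = 0.81×35.0+1 = 29.35.
And β = (1−mode)·(κ−2)+1 = 0.19×35.0+1 = 7.65.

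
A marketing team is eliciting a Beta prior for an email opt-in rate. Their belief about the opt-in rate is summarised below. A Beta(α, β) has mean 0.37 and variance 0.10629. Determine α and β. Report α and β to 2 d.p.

α = 0.44, β = 0.75

By moment matching, α+β = μ(1−μ)/σ² − 1 = (0.37·0.63)/0.10629 − 1 = 2.1931 − 1 = 1.1931.
Since α/(α+β) = μ, α = 0.37·1.1931 = 0.44 and β = 0.63·1.1931 = 0.75.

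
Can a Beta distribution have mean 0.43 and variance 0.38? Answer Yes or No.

For any Beta, Var(X) < E[X]·(1−E[X]).
Here μ(1−μ) = 0.43×0.57 = 0.2451, and 0.38 ≥ 0.2451.

No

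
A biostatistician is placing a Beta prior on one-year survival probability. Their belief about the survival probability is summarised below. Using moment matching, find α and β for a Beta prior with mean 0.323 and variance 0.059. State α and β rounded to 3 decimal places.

Let s = α+β. The Beta variance is μ(1−μ)/(s+1).
So s+1 = μ(1−μ)/σ² = (0.323×0.677)/0.059 = 0.218671/0.059 = 3.7063, giving s = 2.7063.
Then α = μs = 0.323×2.7063 = 0.874 and β = (1−μ)s = 0.677×2.7063 = 1.832.

α = 0.874, β = 1.832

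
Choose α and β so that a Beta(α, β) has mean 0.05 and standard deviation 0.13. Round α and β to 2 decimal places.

α = 0.09, β = 1.72

σ² = 0.13² = 0.0169.
With s = α+β, Var = μ(1−μ)/(s+1), so s+1 = (0.05×0.95)/0.0169 = 2.8107 and s = 1.8107.
α = μs = 0.09, β = (1−μ)s = 1.72.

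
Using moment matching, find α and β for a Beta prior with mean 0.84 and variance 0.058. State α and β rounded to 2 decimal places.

α = 1.11, β = 0.21

By moment matching, α+β = μ(1−μ)/σ² − 1 = (0.84·0.16)/0.058 − 1 = 2.3172 − 1 = 1.3172.
Since α/(α+β) = μ, α = 0.84·1.3172 = 1.11 and β = 0.16·1.3172 = 0.21.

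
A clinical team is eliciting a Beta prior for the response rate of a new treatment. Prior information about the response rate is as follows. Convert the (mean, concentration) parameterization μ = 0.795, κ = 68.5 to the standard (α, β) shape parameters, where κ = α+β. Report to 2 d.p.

α = 54.46, β = 14.04

α = μκ = 0.795×68.5 = 54.46 and β = (1−μ)κ = 0.205×68.5 = 14.04.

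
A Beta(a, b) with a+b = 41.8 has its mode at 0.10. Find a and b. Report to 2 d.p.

a = 4.98, b = 36.82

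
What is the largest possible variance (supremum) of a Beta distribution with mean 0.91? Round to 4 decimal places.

0.0819

For fixed mean μ the Beta variance is μ(1−μ)/(α+β+1), increasing as α+β decreases.
Its least upper bound (not attained) is μ(1−μ) = 0.91·0.09 = 0.0819.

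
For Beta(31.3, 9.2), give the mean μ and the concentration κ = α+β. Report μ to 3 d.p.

κ = α+β = 31.3+9.2 = 40.5; μ = α/κ = 31.3/40.5 = 0.773.

μ = 0.773, κ = 40.5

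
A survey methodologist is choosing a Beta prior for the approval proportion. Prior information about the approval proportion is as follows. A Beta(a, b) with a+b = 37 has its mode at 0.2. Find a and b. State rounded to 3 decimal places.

For a,b>1 the mode is (a−1)/(a+b−2), so a = mode·(κ−2)+1 = 0.2×35+1 = 8.000.
And b = (1−mode)·(κ−2)+1 = 0.8×35+1 = 29.000.

a = 8.000, b = 29.000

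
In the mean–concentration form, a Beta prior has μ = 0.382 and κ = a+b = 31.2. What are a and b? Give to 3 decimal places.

a = 11.918, b = 19.282

Split κ in proportion μ : (1−μ): a = 0.382·31.2 = 11.918, b = 31.2 − 11.918 = 19.282.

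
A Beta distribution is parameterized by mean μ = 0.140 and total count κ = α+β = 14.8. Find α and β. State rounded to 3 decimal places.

Split κ in proportion μ : (1−μ): α = 0.140·14.8 = 2.072, β = 14.8 − 2.072 = 12.728.

α = 2.072, β = 12.728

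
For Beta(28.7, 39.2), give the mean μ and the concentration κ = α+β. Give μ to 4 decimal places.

μ = 0.4227, κ = 67.9

κ = α+β = 28.7+39.2 = 67.9; μ = α/κ = 28.7/67.9 = 0.4227.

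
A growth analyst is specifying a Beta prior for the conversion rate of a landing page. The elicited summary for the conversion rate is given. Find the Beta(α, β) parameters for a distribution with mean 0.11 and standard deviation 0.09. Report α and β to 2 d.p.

α = 1.22, β = 9.87

Variance = 0.09² = 0.0081. The moment-matching identity α+β = μ(1−μ)/Var − 1 gives
α+β = 0.0979/0.0081 − 1 = 11.0864, so α = μ·11.0864 = 1.22 and β = (1−μ)·11.0864 = 9.87.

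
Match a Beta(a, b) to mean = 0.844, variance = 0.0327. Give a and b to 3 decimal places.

a = 2.554, b = 0.472

Write ν = a+b; then a = μν and Var = μ(1−μ)/(ν+1).
ν = μ(1−μ)/Var − 1 = 0.131664/0.0327 − 1 = 3.0264.
a = 0.844·3.0264 = 2.554, b = 0.156·3.0264 = 0.472.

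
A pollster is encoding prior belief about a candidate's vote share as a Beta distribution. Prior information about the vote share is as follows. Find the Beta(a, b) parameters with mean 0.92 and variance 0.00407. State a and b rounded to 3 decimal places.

a = 15.717, b = 1.367

Write ν = a+b; then a = μν and Var = μ(1−μ)/(ν+1).
ν = μ(1−μ)/Var − 1 = 0.0736/0.00407 − 1 = 17.0835.
a = 0.92·17.0835 = 15.717, b = 0.08·17.0835 = 1.367.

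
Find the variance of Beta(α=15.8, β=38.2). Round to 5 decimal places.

Var = αβ/[(α+β)²(α+β+1)] = (15.8×38.2)/(54.0²×55.0) = 603.56/160380.000 = 0.00376.

0.00376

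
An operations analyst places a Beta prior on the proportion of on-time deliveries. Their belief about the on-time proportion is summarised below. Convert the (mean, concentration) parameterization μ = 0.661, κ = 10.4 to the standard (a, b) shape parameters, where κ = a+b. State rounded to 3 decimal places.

a = 6.874, b = 3.526

Split κ in proportion μ : (1−μ): a = 0.661·10.4 = 6.874, b = 10.4 − 6.874 = 3.526.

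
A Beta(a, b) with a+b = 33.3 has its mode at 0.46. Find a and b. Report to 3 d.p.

Since the density peak of Beta(a,b) is at (a−1)/(a+b−2),
a = 1 + 0.46(33.3−2) = 15.398 and b = 33.3 − 15.398 = 17.902.

a = 15.398, b = 17.902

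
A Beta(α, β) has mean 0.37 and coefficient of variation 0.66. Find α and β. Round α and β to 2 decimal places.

α = 1.08, β = 1.83

σ = CV·μ = 0.66×0.37 = 0.24420, so σ² = 0.059634.
s+1 = μ(1−μ)/σ² = 0.2331/0.059634 = 3.9089, so s = α+β = 2.9089.
α = μs = 1.08, β = (1−μ)s = 1.83.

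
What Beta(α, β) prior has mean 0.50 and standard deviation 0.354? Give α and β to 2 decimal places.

Variance = 0.354² = 0.125316. The moment-matching identity α+β = μ(1−μ)/Var − 1 gives
α+β = 0.2500/0.125316 − 1 = 0.9950, so α = μ·0.9950 = 0.50 and β = (1−μ)·0.9950 = 0.50.

α = 0.50, β = 0.50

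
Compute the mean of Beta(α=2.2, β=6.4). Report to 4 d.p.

E[X] = α/(α+β) = 2.2/8.6 = 0.2558.

0.2558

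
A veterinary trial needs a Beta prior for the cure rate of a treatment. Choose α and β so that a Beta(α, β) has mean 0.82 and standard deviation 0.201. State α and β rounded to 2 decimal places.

α = 2.18, β = 0.48

σ² = 0.201² = 0.040401.
With s = α+β, Var = μ(1−μ)/(s+1), so s+1 = (0.82×0.18)/0.040401 = 3.6534 and s = 2.6534.
α = μs = 2.18, β = (1−μ)s = 0.48.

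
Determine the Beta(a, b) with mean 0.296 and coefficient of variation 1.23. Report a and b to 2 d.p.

σ = CV·μ = 1.23×0.296 = 0.36408, so σ² = 0.132554.
s+1 = μ(1−μ)/σ² = 0.208384/0.132554 = 1.5721, so s = a+b = 0.5721.
a = μs = 0.17, b = (1−μ)s = 0.40.

a = 0.17, b = 0.40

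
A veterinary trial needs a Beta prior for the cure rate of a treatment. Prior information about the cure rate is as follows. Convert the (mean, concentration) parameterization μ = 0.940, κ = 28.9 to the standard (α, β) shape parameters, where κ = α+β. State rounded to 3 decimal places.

α = 27.166, β = 1.734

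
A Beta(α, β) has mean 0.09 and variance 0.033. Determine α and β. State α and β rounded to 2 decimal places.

α = 0.13, β = 1.35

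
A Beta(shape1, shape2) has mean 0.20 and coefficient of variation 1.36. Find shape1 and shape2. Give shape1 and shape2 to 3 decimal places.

shape1 = 0.233, shape2 = 0.930

Var = (CV·μ)² = (1.36×0.20)² = 0.073984.
shape1+shape2 = μ(1−μ)/Var − 1 = 0.1600/0.073984 − 1 = 1.1626.
Thus shape1 = 0.20·1.1626 = 0.233 and shape2 = 0.80·1.1626 = 0.930.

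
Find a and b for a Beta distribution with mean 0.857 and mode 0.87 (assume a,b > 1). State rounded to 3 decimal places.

a = 48.783, b = 8.140

Let s = a+b. Mean gives a = μs = 0.857s; mode gives (a−1)/(s−2) = 0.87.
Substituting: 0.857s − 1 = 0.87(s−2) = 0.87s − 1.74, so -0.013s = -0.74 and s = 56.9231.
Then a = 0.857×56.9231 = 48.783 and b = s−a = 8.140.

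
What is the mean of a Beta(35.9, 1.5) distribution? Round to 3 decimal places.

0.960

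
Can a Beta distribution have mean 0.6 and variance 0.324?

A Beta with mean μ has variance μ(1−μ)/(α+β+1) < μ(1−μ).
Here μ(1−μ) = 0.6×0.4 = 0.24, and 0.324 ≥ 0.24.

No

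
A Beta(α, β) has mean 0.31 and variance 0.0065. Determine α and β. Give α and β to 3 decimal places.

α = 9.891, β = 22.016

Write ν = α+β; then α = μν and Var = μ(1−μ)/(ν+1).
ν = μ(1−μ)/Var − 1 = 0.2139/0.0065 − 1 = 31.9077.
α = 0.31·31.9077 = 9.891, β = 0.69·31.9077 = 22.016.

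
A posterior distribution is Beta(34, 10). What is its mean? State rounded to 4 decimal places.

The Beta mean is α/(α+β) = 34/(34+10) = 0.7727.

0.7727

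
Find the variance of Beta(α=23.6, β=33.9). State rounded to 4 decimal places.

0.0041

μ = 23.6/57.5 = 0.410435; Var = μ(1−μ)/(α+β+1) = 0.2419781/58.5 = 0.0041.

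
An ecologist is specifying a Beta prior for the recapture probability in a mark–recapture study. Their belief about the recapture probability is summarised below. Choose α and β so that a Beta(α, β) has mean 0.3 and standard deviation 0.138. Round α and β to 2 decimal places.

α = 3.01, β = 7.02

Variance = 0.138² = 0.019044. The moment-matching identity α+β = μ(1−μ)/Var − 1 gives
α+β = 0.21/0.019044 − 1 = 10.0271, so α = μ·10.0271 = 3.01 and β = (1−μ)·10.0271 = 7.02.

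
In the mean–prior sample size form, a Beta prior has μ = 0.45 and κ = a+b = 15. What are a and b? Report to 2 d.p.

a = 6.75, b = 8.25

a = μκ = 0.45×15 = 6.75 and b = (1−μ)κ = 0.55×15 = 8.25.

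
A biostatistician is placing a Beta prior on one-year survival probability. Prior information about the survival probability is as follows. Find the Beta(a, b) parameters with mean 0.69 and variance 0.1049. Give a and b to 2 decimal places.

By moment matching, a+b = μ(1−μ)/σ² − 1 = (0.69·0.31)/0.1049 − 1 = 2.0391 − 1 = 1.0391.
Since a/(a+b) = μ, a = 0.69·1.0391 = 0.72 and b = 0.31·1.0391 = 0.32.

a = 0.72, b = 0.32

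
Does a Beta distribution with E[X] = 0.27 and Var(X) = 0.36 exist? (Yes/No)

The Beta variance bound is σ² < μ(1−μ).
Here μ(1−μ) = 0.27×0.73 = 0.1971, and 0.36 ≥ 0.1971.

No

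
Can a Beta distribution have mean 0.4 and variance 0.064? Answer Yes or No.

For any Beta, Var(X) < E[X]·(1−E[X]).
Here μ(1−μ) = 0.4×0.6 = 0.24, and 0.064 < 0.24.

Yes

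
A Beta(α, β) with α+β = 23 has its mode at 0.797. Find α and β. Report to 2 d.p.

α = 17.74, β = 5.26

For α,β>1 the mode is (α−1)/(α+β−2), so α = mode·(κ−2)+1 = 0.797×21+1 = 17.74.
And β = (1−mode)·(κ−2)+1 = 0.203×21+1 = 5.26.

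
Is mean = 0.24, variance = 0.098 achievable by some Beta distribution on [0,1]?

The Beta variance bound is σ² < μ(1−μ).
Here μ(1−μ) = 0.24×0.76 = 0.1824, and 0.098 < 0.1824.

Yes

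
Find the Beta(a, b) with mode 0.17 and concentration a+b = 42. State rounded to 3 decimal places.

For a,b>1 the mode is (a−1)/(a+b−2), so a = mode·(κ−2)+1 = 0.17×40+1 = 7.800.
And b = (1−mode)·(κ−2)+1 = 0.83×40+1 = 34.200.

a = 7.800, b = 34.200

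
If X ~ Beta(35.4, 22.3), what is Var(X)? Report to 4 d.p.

μ = 35.4/57.7 = 0.613518; Var = μ(1−μ)/(α+β+1) = 0.2371136/58.7 = 0.0040.

0.0040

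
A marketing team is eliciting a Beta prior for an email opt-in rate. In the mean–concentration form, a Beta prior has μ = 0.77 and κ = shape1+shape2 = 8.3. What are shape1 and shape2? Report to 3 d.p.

shape1 = 6.391, shape2 = 1.909

shape1 = μκ = 0.77×8.3 = 6.391 and shape2 = (1−μ)κ = 0.23×8.3 = 1.909.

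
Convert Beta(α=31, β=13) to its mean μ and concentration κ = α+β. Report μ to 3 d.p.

μ = 0.705, κ = 44

κ = α+β = 31+13 = 44; μ = α/κ = 31/44 = 0.705.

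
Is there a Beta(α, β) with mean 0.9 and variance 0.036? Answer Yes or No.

Yes

The Beta variance bound is σ² < μ(1−μ).
Here μ(1−μ) = 0.9×0.1 = 0.09, and 0.036 < 0.09.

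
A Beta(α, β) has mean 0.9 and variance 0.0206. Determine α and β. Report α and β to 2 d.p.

Write ν = α+β; then α = μν and Var = μ(1−μ)/(ν+1).
ν = μ(1−μ)/Var − 1 = 0.09/0.0206 − 1 = 3.3689.
α = 0.9·3.3689 = 3.03, β = 0.1·3.3689 = 0.34.

α = 3.03, β = 0.34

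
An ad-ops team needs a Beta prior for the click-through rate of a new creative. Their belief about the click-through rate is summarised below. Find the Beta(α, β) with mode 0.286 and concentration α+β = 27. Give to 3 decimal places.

Mode = (α−1)/(κ−2) with κ = α+β, so α−1 = 0.286·25 = 7.150.
α = 8.150; β = κ − α = 18.850.

α = 8.150, β = 18.850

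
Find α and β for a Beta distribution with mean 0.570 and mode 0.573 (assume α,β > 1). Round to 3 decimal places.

With s = α+β: μ = α/s and mode = (α−1)/(s−2). Eliminating α = μs,
μs − 1 = m(s−2) ⇒ s(μ−m) = 1−2m ⇒ s = -0.146/-0.003 = 48.6667.
So α = μs = 27.740, β = (1−μ)s = 20.927.

α = 27.740, β = 20.927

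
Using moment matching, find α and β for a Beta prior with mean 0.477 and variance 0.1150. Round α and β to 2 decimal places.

By moment matching, α+β = μ(1−μ)/σ² − 1 = (0.477·0.523)/0.1150 − 1 = 2.1693 − 1 = 1.1693.
Since α/(α+β) = μ, α = 0.477·1.1693 = 0.56 and β = 0.523·1.1693 = 0.61.

α = 0.56, β = 0.61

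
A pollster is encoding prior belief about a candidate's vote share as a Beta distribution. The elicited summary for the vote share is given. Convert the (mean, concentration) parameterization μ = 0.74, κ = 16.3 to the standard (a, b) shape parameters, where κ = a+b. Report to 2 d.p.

a = 12.06, b = 4.24

Split κ in proportion μ : (1−μ): a = 0.74·16.3 = 12.06, b = 16.3 − 12.06 = 4.24.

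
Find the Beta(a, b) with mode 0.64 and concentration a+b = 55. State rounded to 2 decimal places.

a = 34.92, b = 20.08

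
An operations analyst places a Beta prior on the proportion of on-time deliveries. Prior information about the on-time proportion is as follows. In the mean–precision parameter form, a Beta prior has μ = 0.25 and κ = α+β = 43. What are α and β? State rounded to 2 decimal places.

α = 10.75, β = 32.25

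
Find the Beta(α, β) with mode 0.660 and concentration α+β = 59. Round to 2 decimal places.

α = 38.62, β = 20.38

Since the density peak of Beta(α,β) is at (α−1)/(α+β−2),
α = 1 + 0.660(59−2) = 38.62 and β = 59 − 38.62 = 20.38.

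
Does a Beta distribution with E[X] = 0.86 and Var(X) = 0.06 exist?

A Beta with mean μ has variance μ(1−μ)/(α+β+1) < μ(1−μ).
Here μ(1−μ) = 0.86×0.14 = 0.1204, and 0.06 < 0.1204.

Yes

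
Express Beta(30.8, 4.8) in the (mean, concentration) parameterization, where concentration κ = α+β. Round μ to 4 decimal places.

κ = α+β = 30.8+4.8 = 35.6; μ = α/κ = 30.8/35.6 = 0.8652.

μ = 0.8652, κ = 35.6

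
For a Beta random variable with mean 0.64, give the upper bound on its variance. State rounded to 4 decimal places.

0.2304

Var = μ(1−μ)/(α+β+1), which approaches μ(1−μ) as α+β → 0.
So the supremum is μ(1−μ) = 0.64×0.36 = 0.2304.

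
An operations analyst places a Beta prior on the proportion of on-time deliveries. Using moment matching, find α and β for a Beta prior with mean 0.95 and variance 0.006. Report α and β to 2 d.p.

Let s = α+β. The Beta variance is μ(1−μ)/(s+1).
So s+1 = μ(1−μ)/σ² = (0.95×0.05)/0.006 = 0.0475/0.006 = 7.9167, giving s = 6.9167.
Then α = μs = 0.95×6.9167 = 6.57 and β = (1−μ)s = 0.05×6.9167 = 0.35.

α = 6.57, β = 0.35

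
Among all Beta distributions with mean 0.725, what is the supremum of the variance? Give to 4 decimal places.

0.1994

Var = μ(1−μ)/(α+β+1), which approaches μ(1−μ) as α+β → 0.
So the supremum is μ(1−μ) = 0.725×0.275 = 0.1994.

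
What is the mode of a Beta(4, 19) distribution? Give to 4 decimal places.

0.1429

The density x^(α−1)(1−x)^(β−1) is maximised at (α−1)/(α+β−2) = 3/21 = 0.1429.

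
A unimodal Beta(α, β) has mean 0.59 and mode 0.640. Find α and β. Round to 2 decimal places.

α = 3.30, β = 2.30

With s = α+β: μ = α/s and mode = (α−1)/(s−2). Eliminating α = μs,
μs − 1 = m(s−2) ⇒ s(μ−m) = 1−2m ⇒ s = -0.280/-0.050 = 5.6000.
So α = μs = 3.30, β = (1−μ)s = 2.30.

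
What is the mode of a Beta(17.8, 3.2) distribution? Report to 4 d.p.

The density x^(α−1)(1−x)^(β−1) is maximised at (α−1)/(α+β−2) = 16.8/19.0 = 0.8842.

0.8842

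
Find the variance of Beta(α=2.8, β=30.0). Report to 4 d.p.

0.0023

Var = αβ/[(α+β)²(α+β+1)] = (2.8×30.0)/(32.8²×33.8) = 84.00/36363.392 = 0.0023.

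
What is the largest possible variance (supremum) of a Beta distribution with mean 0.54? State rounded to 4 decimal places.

For fixed mean μ the Beta variance is μ(1−μ)/(α+β+1), increasing as α+β decreases.
Its least upper bound (not attained) is μ(1−μ) = 0.54·0.46 = 0.2484.

0.2484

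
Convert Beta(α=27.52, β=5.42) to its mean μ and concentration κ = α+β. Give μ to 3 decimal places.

μ = 0.835, κ = 32.94

κ = α+β = 27.52+5.42 = 32.94; μ = α/κ = 27.52/32.94 = 0.835.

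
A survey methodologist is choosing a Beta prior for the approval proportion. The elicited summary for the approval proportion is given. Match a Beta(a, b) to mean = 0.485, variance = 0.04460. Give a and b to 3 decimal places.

Write ν = a+b; then a = μν and Var = μ(1−μ)/(ν+1).
ν = μ(1−μ)/Var − 1 = 0.249775/0.04460 − 1 = 4.6003.
a = 0.485·4.6003 = 2.231, b = 0.515·4.6003 = 2.369.

a = 2.231, b = 2.369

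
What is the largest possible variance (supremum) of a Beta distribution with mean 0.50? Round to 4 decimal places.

0.2500

For fixed mean μ the Beta variance is μ(1−μ)/(α+β+1), increasing as α+β decreases.
Its least upper bound (not attained) is μ(1−μ) = 0.50·0.50 = 0.2500.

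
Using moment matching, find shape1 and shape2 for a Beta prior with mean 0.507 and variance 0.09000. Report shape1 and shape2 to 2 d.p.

By moment matching, shape1+shape2 = μ(1−μ)/σ² − 1 = (0.507·0.493)/0.09000 − 1 = 2.7772 − 1 = 1.7772.
Since shape1/(shape1+shape2) = μ, shape1 = 0.507·1.7772 = 0.90 and shape2 = 0.493·1.7772 = 0.88.

shape1 = 0.90, shape2 = 0.88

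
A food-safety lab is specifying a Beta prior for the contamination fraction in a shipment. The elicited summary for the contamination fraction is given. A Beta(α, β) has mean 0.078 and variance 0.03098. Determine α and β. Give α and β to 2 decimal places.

Let s = α+β. The Beta variance is μ(1−μ)/(s+1).
So s+1 = μ(1−μ)/σ² = (0.078×0.922)/0.03098 = 0.071916/0.03098 = 2.3214, giving s = 1.3214.
Then α = μs = 0.078×1.3214 = 0.10 and β = (1−μ)s = 0.922×1.3214 = 1.22.

α = 0.10, β = 1.22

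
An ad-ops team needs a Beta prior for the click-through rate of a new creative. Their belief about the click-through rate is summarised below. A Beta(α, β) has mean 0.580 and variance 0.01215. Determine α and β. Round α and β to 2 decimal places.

α = 11.05, β = 8.00

By moment matching, α+β = μ(1−μ)/σ² − 1 = (0.580·0.420)/0.01215 − 1 = 20.0494 − 1 = 19.0494.
Since α/(α+β) = μ, α = 0.580·19.0494 = 11.05 and β = 0.420·19.0494 = 8.00.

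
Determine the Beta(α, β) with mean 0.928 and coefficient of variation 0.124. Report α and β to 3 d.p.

Var = (CV·μ)² = (0.124×0.928)² = 0.013242.
α+β = μ(1−μ)/Var − 1 = 0.066816/0.013242 − 1 = 4.0459.
Thus α = 0.928·4.0459 = 3.755 and β = 0.072·4.0459 = 0.291.

α = 3.755, β = 0.291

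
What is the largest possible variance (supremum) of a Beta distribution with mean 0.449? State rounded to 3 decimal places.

For fixed mean μ the Beta variance is μ(1−μ)/(α+β+1), increasing as α+β decreases.
Its least upper bound (not attained) is μ(1−μ) = 0.449·0.551 = 0.247.

0.247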